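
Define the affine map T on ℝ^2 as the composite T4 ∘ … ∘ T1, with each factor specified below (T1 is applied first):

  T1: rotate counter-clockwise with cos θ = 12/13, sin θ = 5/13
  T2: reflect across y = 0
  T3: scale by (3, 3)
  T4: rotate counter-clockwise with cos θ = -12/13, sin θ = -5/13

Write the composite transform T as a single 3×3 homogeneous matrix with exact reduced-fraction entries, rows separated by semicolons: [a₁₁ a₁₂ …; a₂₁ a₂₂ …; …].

T1 = [12/13 -5/13 0; 5/13 12/13 0; 0 0 1]
T2·T1 = [12/13 -5/13 0; -5/13 -12/13 0; 0 0 1]
T3·…·T1 = [36/13 -15/13 0; -15/13 -36/13 0; 0 0 1]
T4·…·T1 = [-3 0 0; 0 3 0; 0 0 1]

T = [-3 0 0; 0 3 0; 0 0 1]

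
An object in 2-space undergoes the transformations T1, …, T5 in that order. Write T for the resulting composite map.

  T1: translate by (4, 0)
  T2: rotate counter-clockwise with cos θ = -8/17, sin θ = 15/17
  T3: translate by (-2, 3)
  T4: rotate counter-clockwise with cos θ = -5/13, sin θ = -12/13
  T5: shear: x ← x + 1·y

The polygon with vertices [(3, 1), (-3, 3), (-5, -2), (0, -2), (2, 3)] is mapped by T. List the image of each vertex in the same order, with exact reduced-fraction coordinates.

T1 translate by (4, 0): (3, 1) → (7, 1); (-3, 3) → (1, 3); (-5, -2) → (-1, -2); (0, -2) → (4, -2); (2, 3) → (6, 3)
T2 rotate counter-clockwise with cos θ = -8/17, sin θ = 15/17: (7, 1) → (-71/17, 97/17); (1, 3) → (-53/17, -9/17); (-1, -2) → (38/17, 1/17); (4, -2) → (-2/17, 76/17); (6, 3) → (-93/17, 66/17)
T3 translate by (-2, 3): (-71/17, 97/17) → (-105/17, 148/17); (-53/17, -9/17) → (-87/17, 42/17); (38/17, 1/17) → (4/17, 52/17); (-2/17, 76/17) → (-36/17, 127/17); (-93/17, 66/17) → (-127/17, 117/17)
T4 rotate counter-clockwise with cos θ = -5/13, sin θ = -12/13: (-105/17, 148/17) → (177/17, 40/17); (-87/17, 42/17) → (939/221, 834/221); (4/17, 52/17) → (604/221, -308/221); (-36/17, 127/17) → (1704/221, -203/221); (-127/17, 117/17) → (2039/221, 939/221)
T5 shear: x ← x + 1·y: (177/17, 40/17) → (217/17, 40/17); (939/221, 834/221) → (1773/221, 834/221); (604/221, -308/221) → (296/221, -308/221); (1704/221, -203/221) → (1501/221, -203/221); (2039/221, 939/221) → (2978/221, 939/221)

image vertices: (217/17, 40/17), (1773/221, 834/221), (296/221, -308/221), (1501/221, -203/221), (2978/221, 939/221)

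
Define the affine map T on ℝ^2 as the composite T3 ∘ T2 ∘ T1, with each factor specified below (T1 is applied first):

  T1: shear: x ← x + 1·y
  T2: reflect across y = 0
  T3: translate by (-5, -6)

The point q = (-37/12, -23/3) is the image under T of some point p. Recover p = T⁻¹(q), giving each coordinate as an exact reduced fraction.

T1 = [1 1 0; 0 1 0; 0 0 1]
T2·T1 = [1 1 0; 0 -1 0; 0 0 1]
T3·…·T1 = [1 1 -5; 0 -1 -6; 0 0 1]
det M = -1; M⁻¹ = [1 1 11; 0 -1 -6; 0 0 1]
M⁻¹ · (-37/12, -23/3)ᵀ = (1/4, 5/3)ᵀ

p = (1/4, 5/3)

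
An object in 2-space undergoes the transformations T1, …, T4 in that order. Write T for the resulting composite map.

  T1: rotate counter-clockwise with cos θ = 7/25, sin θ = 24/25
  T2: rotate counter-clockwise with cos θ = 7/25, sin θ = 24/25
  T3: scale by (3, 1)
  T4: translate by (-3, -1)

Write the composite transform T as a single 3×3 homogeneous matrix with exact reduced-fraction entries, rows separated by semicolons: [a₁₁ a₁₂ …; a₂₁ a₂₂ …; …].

T = [-1581/625 -1008/625 -3; 336/625 -527/625 -1; 0 0 1]

T1 = [7/25 -24/25 0; 24/25 7/25 0; 0 0 1]
T2·T1 = [-527/625 -336/625 0; 336/625 -527/625 0; 0 0 1]
T3·…·T1 = [-1581/625 -1008/625 0; 336/625 -527/625 0; 0 0 1]
T4·…·T1 = [-1581/625 -1008/625 -3; 336/625 -527/625 -1; 0 0 1]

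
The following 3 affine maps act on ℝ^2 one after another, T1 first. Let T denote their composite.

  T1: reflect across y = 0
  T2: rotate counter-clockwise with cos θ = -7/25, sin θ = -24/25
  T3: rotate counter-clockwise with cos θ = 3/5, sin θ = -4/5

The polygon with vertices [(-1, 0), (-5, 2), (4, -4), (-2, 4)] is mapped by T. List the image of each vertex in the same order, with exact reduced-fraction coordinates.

image vertices: (117/125, 44/125), (497/125, 454/125), (-292/125, -644/125), (58/125, 556/125)

T1 reflect across y = 0: (-1, 0) → (-1, 0); (-5, 2) → (-5, -2); (4, -4) → (4, 4); (-2, 4) → (-2, -4)
T2 rotate counter-clockwise with cos θ = -7/25, sin θ = -24/25: (-1, 0) → (7/25, 24/25); (-5, -2) → (-13/25, 134/25); (4, 4) → (68/25, -124/25); (-2, -4) → (-82/25, 76/25)
T3 rotate counter-clockwise with cos θ = 3/5, sin θ = -4/5: (7/25, 24/25) → (117/125, 44/125); (-13/25, 134/25) → (497/125, 454/125); (68/25, -124/25) → (-292/125, -644/125); (-82/25, 76/25) → (58/125, 556/125)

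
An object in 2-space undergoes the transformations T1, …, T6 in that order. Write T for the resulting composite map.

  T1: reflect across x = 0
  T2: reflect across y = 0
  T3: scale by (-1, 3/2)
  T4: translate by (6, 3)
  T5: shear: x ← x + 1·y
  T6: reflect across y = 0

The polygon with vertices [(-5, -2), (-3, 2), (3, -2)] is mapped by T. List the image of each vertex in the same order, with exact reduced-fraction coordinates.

image vertices: (7, -6), (3, 0), (15, -6)

T1 reflect across x = 0: (-5, -2) → (5, -2); (-3, 2) → (3, 2); (3, -2) → (-3, -2)
T2 reflect across y = 0: (5, -2) → (5, 2); (3, 2) → (3, -2); (-3, -2) → (-3, 2)
T3 scale by (-1, 3/2): (5, 2) → (-5, 3); (3, -2) → (-3, -3); (-3, 2) → (3, 3)
T4 translate by (6, 3): (-5, 3) → (1, 6); (-3, -3) → (3, 0); (3, 3) → (9, 6)
T5 shear: x ← x + 1·y: (1, 6) → (7, 6); (3, 0) → (3, 0); (9, 6) → (15, 6)
T6 reflect across y = 0: (7, 6) → (7, -6); (3, 0) → (3, 0); (15, 6) → (15, -6)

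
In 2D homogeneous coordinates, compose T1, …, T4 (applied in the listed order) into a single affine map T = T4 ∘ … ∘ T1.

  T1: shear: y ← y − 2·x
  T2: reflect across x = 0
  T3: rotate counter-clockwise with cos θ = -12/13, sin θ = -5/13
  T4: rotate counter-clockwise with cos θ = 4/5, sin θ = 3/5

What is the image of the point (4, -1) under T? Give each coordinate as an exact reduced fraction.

T1 shear: y ← y − 2·x: (4, -1) → (4, -9)
T2 reflect across x = 0: (4, -9) → (-4, -9)
T3 rotate counter-clockwise with cos θ = -12/13, sin θ = -5/13: (-4, -9) → (3/13, 128/13)
T4 rotate counter-clockwise with cos θ = 4/5, sin θ = 3/5: (3/13, 128/13) → (-372/65, 521/65)

T(p) = (-372/65, 521/65)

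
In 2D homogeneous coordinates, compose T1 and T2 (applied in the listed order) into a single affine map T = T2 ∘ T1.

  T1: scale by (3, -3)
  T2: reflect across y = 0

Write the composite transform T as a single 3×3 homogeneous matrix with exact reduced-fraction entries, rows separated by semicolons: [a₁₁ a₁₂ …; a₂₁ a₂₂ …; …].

T = [3 0 0; 0 3 0; 0 0 1]

T1 = [3 0 0; 0 -3 0; 0 0 1]
T2·T1 = [3 0 0; 0 3 0; 0 0 1]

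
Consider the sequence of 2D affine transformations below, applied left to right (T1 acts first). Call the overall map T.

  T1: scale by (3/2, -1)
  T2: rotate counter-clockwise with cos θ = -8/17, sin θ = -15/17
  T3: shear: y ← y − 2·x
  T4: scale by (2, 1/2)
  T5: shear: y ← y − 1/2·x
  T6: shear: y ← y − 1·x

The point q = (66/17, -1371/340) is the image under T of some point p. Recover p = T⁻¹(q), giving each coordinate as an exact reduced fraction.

p = (-5, 9/5)

T1 = [3/2 0 0; 0 -1 0; 0 0 1]
T2·T1 = [-12/17 -15/17 0; -45/34 8/17 0; 0 0 1]
T3·…·T1 = [-12/17 -15/17 0; 3/34 38/17 0; 0 0 1]
T4·…·T1 = [-24/17 -30/17 0; 3/68 19/17 0; 0 0 1]
T5·…·T1 = [-24/17 -30/17 0; 3/4 2 0; 0 0 1]
T6·…·T1 = [-24/17 -30/17 0; 147/68 64/17 0; 0 0 1]
det M = -3/2; M⁻¹ = [-128/51 -20/17 0; 49/34 16/17 0; 0 0 1]
M⁻¹ · (66/17, -1371/340)ᵀ = (-5, 9/5)ᵀ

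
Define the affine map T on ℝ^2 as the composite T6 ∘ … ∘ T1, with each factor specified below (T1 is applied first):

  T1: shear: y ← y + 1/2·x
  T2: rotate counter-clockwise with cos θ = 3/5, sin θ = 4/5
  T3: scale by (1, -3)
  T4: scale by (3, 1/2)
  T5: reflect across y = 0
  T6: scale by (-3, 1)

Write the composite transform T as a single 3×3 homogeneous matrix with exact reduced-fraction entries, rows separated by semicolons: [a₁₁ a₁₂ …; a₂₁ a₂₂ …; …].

T = [-9/5 36/5 0; 33/20 9/10 0; 0 0 1]

T1 = [1 0 0; 1/2 1 0; 0 0 1]
T2·T1 = [1/5 -4/5 0; 11/10 3/5 0; 0 0 1]
T3·…·T1 = [1/5 -4/5 0; -33/10 -9/5 0; 0 0 1]
T4·…·T1 = [3/5 -12/5 0; -33/20 -9/10 0; 0 0 1]
T5·…·T1 = [3/5 -12/5 0; 33/20 9/10 0; 0 0 1]
T6·…·T1 = [-9/5 36/5 0; 33/20 9/10 0; 0 0 1]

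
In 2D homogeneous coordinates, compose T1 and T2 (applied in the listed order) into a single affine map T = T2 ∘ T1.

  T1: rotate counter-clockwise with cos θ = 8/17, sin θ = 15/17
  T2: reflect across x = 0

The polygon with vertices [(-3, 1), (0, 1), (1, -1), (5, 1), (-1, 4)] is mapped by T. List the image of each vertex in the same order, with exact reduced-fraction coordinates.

T1 rotate counter-clockwise with cos θ = 8/17, sin θ = 15/17: (-3, 1) → (-39/17, -37/17); (0, 1) → (-15/17, 8/17); (1, -1) → (23/17, 7/17); (5, 1) → (25/17, 83/17); (-1, 4) → (-4, 1)
T2 reflect across x = 0: (-39/17, -37/17) → (39/17, -37/17); (-15/17, 8/17) → (15/17, 8/17); (23/17, 7/17) → (-23/17, 7/17); (25/17, 83/17) → (-25/17, 83/17); (-4, 1) → (4, 1)

image vertices: (39/17, -37/17), (15/17, 8/17), (-23/17, 7/17), (-25/17, 83/17), (4, 1)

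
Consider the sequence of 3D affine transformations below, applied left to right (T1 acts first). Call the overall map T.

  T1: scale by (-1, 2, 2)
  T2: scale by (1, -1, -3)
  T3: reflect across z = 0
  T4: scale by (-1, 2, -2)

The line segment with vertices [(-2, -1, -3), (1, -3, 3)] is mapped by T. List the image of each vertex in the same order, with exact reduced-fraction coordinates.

T1 scale by (-1, 2, 2): (-2, -1, -3) → (2, -2, -6); (1, -3, 3) → (-1, -6, 6)
T2 scale by (1, -1, -3): (2, -2, -6) → (2, 2, 18); (-1, -6, 6) → (-1, 6, -18)
T3 reflect across z = 0: (2, 2, 18) → (2, 2, -18); (-1, 6, -18) → (-1, 6, 18)
T4 scale by (-1, 2, -2): (2, 2, -18) → (-2, 4, 36); (-1, 6, 18) → (1, 12, -36)

image vertices: (-2, 4, 36), (1, 12, -36)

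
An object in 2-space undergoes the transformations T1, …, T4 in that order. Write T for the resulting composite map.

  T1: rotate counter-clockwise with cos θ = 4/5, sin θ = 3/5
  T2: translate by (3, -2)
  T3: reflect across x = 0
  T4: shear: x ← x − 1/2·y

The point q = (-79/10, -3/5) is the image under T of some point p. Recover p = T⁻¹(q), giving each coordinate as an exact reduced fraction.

T1 = [4/5 -3/5 0; 3/5 4/5 0; 0 0 1]
T2·T1 = [4/5 -3/5 3; 3/5 4/5 -2; 0 0 1]
T3·…·T1 = [-4/5 3/5 -3; 3/5 4/5 -2; 0 0 1]
T4·…·T1 = [-11/10 1/5 -2; 3/5 4/5 -2; 0 0 1]
det M = -1; M⁻¹ = [-4/5 1/5 -6/5; 3/5 11/10 17/5; 0 0 1]
M⁻¹ · (-79/10, -3/5)ᵀ = (5, -2)ᵀ

p = (5, -2)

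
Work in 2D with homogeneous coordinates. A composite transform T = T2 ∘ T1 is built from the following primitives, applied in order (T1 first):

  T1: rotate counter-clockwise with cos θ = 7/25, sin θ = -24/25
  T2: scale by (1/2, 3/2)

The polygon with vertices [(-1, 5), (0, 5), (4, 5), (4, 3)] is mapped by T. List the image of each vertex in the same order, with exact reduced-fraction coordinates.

image vertices: (113/50, 177/50), (12/5, 21/10), (74/25, -183/50), (2, -9/2)

T1 rotate counter-clockwise with cos θ = 7/25, sin θ = -24/25: (-1, 5) → (113/25, 59/25); (0, 5) → (24/5, 7/5); (4, 5) → (148/25, -61/25); (4, 3) → (4, -3)
T2 scale by (1/2, 3/2): (113/25, 59/25) → (113/50, 177/50); (24/5, 7/5) → (12/5, 21/10); (148/25, -61/25) → (74/25, -183/50); (4, -3) → (2, -9/2)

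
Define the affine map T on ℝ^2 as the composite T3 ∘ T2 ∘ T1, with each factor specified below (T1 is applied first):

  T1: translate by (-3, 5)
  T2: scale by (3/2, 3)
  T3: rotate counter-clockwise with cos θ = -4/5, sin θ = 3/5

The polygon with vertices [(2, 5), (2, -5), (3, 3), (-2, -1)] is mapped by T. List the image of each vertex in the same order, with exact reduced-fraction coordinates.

T1 translate by (-3, 5): (2, 5) → (-1, 10); (2, -5) → (-1, 0); (3, 3) → (0, 8); (-2, -1) → (-5, 4)
T2 scale by (3/2, 3): (-1, 10) → (-3/2, 30); (-1, 0) → (-3/2, 0); (0, 8) → (0, 24); (-5, 4) → (-15/2, 12)
T3 rotate counter-clockwise with cos θ = -4/5, sin θ = 3/5: (-3/2, 30) → (-84/5, -249/10); (-3/2, 0) → (6/5, -9/10); (0, 24) → (-72/5, -96/5); (-15/2, 12) → (-6/5, -141/10)

image vertices: (-84/5, -249/10), (6/5, -9/10), (-72/5, -96/5), (-6/5, -141/10)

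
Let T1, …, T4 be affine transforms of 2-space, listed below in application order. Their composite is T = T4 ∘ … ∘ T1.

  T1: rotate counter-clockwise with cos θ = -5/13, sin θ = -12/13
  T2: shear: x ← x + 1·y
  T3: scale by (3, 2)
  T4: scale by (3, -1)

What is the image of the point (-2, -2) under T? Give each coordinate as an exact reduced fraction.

T(p) = (180/13, -68/13)

T1 rotate counter-clockwise with cos θ = -5/13, sin θ = -12/13: (-2, -2) → (-14/13, 34/13)
T2 shear: x ← x + 1·y: (-14/13, 34/13) → (20/13, 34/13)
T3 scale by (3, 2): (20/13, 34/13) → (60/13, 68/13)
T4 scale by (3, -1): (60/13, 68/13) → (180/13, -68/13)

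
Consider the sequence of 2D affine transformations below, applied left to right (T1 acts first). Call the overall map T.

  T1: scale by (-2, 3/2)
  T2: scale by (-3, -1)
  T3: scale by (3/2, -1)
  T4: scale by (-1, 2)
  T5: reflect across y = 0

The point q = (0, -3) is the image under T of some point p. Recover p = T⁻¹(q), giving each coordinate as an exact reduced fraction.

p = (0, 1)

T1 = [-2 0 0; 0 3/2 0; 0 0 1]
T2·T1 = [6 0 0; 0 -3/2 0; 0 0 1]
T3·…·T1 = [9 0 0; 0 3/2 0; 0 0 1]
T4·…·T1 = [-9 0 0; 0 3 0; 0 0 1]
T5·…·T1 = [-9 0 0; 0 -3 0; 0 0 1]
det M = 27; M⁻¹ = [-1/9 0 0; 0 -1/3 0; 0 0 1]
M⁻¹ · (0, -3)ᵀ = (0, 1)ᵀ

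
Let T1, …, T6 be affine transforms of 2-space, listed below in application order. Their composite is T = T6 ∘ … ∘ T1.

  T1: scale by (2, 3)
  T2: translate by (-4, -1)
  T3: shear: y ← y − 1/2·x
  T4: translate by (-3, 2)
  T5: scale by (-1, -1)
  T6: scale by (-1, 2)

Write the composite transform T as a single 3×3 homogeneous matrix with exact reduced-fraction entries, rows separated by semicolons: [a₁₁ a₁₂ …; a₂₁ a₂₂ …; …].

T1 = [2 0 0; 0 3 0; 0 0 1]
T2·T1 = [2 0 -4; 0 3 -1; 0 0 1]
T3·…·T1 = [2 0 -4; -1 3 1; 0 0 1]
T4·…·T1 = [2 0 -7; -1 3 3; 0 0 1]
T5·…·T1 = [-2 0 7; 1 -3 -3; 0 0 1]
T6·…·T1 = [2 0 -7; 2 -6 -6; 0 0 1]

T = [2 0 -7; 2 -6 -6; 0 0 1]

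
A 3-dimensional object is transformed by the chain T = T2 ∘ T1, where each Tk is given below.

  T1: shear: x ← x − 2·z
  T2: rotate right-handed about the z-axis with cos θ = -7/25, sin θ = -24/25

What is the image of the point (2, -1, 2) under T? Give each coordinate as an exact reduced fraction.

T(p) = (-2/5, 11/5, 2)

T1 shear: x ← x − 2·z: (2, -1, 2) → (-2, -1, 2)
T2 rotate right-handed about the z-axis with cos θ = -7/25, sin θ = -24/25: (-2, -1, 2) → (-2/5, 11/5, 2)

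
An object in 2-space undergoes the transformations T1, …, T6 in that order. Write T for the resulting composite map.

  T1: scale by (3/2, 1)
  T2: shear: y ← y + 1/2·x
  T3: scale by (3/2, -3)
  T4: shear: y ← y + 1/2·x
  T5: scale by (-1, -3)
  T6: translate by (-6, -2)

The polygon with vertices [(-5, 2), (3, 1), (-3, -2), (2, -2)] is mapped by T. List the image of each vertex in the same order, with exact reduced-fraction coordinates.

T1 scale by (3/2, 1): (-5, 2) → (-15/2, 2); (3, 1) → (9/2, 1); (-3, -2) → (-9/2, -2); (2, -2) → (3, -2)
T2 shear: y ← y + 1/2·x: (-15/2, 2) → (-15/2, -7/4); (9/2, 1) → (9/2, 13/4); (-9/2, -2) → (-9/2, -17/4); (3, -2) → (3, -1/2)
T3 scale by (3/2, -3): (-15/2, -7/4) → (-45/4, 21/4); (9/2, 13/4) → (27/4, -39/4); (-9/2, -17/4) → (-27/4, 51/4); (3, -1/2) → (9/2, 3/2)
T4 shear: y ← y + 1/2·x: (-45/4, 21/4) → (-45/4, -3/8); (27/4, -39/4) → (27/4, -51/8); (-27/4, 51/4) → (-27/4, 75/8); (9/2, 3/2) → (9/2, 15/4)
T5 scale by (-1, -3): (-45/4, -3/8) → (45/4, 9/8); (27/4, -51/8) → (-27/4, 153/8); (-27/4, 75/8) → (27/4, -225/8); (9/2, 15/4) → (-9/2, -45/4)
T6 translate by (-6, -2): (45/4, 9/8) → (21/4, -7/8); (-27/4, 153/8) → (-51/4, 137/8); (27/4, -225/8) → (3/4, -241/8); (-9/2, -45/4) → (-21/2, -53/4)

image vertices: (21/4, -7/8), (-51/4, 137/8), (3/4, -241/8), (-21/2, -53/4)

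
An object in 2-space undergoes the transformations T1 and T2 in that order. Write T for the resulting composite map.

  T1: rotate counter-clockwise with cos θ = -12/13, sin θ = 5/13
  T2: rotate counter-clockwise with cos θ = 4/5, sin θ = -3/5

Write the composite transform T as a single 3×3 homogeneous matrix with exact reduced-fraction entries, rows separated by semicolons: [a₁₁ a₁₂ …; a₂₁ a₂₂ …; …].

T = [-33/65 -56/65 0; 56/65 -33/65 0; 0 0 1]

T1 = [-12/13 -5/13 0; 5/13 -12/13 0; 0 0 1]
T2·T1 = [-33/65 -56/65 0; 56/65 -33/65 0; 0 0 1]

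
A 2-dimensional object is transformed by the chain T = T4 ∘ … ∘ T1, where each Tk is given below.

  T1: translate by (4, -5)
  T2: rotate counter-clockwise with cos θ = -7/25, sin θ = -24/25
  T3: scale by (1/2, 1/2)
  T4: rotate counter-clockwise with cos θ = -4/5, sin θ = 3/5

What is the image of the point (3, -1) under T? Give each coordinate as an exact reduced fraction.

T1 translate by (4, -5): (3, -1) → (7, -6)
T2 rotate counter-clockwise with cos θ = -7/25, sin θ = -24/25: (7, -6) → (-193/25, -126/25)
T3 scale by (1/2, 1/2): (-193/25, -126/25) → (-193/50, -63/25)
T4 rotate counter-clockwise with cos θ = -4/5, sin θ = 3/5: (-193/50, -63/25) → (23/5, -3/10)

T(p) = (23/5, -3/10)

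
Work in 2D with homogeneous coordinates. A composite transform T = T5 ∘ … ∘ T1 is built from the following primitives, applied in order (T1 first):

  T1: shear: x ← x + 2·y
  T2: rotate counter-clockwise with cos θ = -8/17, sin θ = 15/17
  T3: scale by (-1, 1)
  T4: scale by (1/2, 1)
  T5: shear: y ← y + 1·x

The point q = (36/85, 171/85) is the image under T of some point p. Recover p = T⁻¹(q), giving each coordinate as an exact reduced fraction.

T1 = [1 2 0; 0 1 0; 0 0 1]
T2·T1 = [-8/17 -31/17 0; 15/17 22/17 0; 0 0 1]
T3·…·T1 = [8/17 31/17 0; 15/17 22/17 0; 0 0 1]
T4·…·T1 = [4/17 31/34 0; 15/17 22/17 0; 0 0 1]
T5·…·T1 = [4/17 31/34 0; 19/17 75/34 0; 0 0 1]
det M = -1/2; M⁻¹ = [-75/17 31/17 0; 38/17 -8/17 0; 0 0 1]
M⁻¹ · (36/85, 171/85)ᵀ = (9/5, 0)ᵀ

p = (9/5, 0)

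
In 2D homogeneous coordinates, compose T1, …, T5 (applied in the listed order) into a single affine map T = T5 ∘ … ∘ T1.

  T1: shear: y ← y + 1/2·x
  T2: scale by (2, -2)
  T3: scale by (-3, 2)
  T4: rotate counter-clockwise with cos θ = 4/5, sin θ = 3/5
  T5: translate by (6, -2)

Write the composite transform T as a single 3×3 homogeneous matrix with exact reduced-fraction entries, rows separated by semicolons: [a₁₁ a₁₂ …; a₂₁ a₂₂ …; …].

T1 = [1 0 0; 1/2 1 0; 0 0 1]
T2·T1 = [2 0 0; -1 -2 0; 0 0 1]
T3·…·T1 = [-6 0 0; -2 -4 0; 0 0 1]
T4·…·T1 = [-18/5 12/5 0; -26/5 -16/5 0; 0 0 1]
T5·…·T1 = [-18/5 12/5 6; -26/5 -16/5 -2; 0 0 1]

T = [-18/5 12/5 6; -26/5 -16/5 -2; 0 0 1]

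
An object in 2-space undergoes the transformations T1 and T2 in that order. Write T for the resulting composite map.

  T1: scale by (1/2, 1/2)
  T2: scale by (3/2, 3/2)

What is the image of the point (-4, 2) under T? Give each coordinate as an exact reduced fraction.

T(p) = (-3, 3/2)

T1 scale by (1/2, 1/2): (-4, 2) → (-2, 1)
T2 scale by (3/2, 3/2): (-2, 1) → (-3, 3/2)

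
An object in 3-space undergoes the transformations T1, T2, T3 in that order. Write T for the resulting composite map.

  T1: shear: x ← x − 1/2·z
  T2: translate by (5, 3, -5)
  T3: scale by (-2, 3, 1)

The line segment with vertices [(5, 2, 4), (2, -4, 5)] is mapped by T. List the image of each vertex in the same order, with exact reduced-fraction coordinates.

T1 shear: x ← x − 1/2·z: (5, 2, 4) → (3, 2, 4); (2, -4, 5) → (-1/2, -4, 5)
T2 translate by (5, 3, -5): (3, 2, 4) → (8, 5, -1); (-1/2, -4, 5) → (9/2, -1, 0)
T3 scale by (-2, 3, 1): (8, 5, -1) → (-16, 15, -1); (9/2, -1, 0) → (-9, -3, 0)

image vertices: (-16, 15, -1), (-9, -3, 0)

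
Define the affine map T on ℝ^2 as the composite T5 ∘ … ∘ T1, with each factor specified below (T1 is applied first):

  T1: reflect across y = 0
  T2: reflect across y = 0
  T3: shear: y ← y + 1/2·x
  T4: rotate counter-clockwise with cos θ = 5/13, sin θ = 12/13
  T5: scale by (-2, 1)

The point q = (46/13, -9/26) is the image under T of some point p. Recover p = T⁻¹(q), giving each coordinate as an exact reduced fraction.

p = (-1, 2)

T1 = [1 0 0; 0 -1 0; 0 0 1]
T2·T1 = [1 0 0; 0 1 0; 0 0 1]
T3·…·T1 = [1 0 0; 1/2 1 0; 0 0 1]
T4·…·T1 = [-1/13 -12/13 0; 29/26 5/13 0; 0 0 1]
T5·…·T1 = [2/13 24/13 0; 29/26 5/13 0; 0 0 1]
det M = -2; M⁻¹ = [-5/26 12/13 0; 29/52 -1/13 0; 0 0 1]
M⁻¹ · (46/13, -9/26)ᵀ = (-1, 2)ᵀ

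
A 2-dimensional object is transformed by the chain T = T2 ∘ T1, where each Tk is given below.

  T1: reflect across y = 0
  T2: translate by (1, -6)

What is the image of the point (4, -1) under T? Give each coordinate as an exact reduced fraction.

T1 reflect across y = 0: (4, -1) → (4, 1)
T2 translate by (1, -6): (4, 1) → (5, -5)

T(p) = (5, -5)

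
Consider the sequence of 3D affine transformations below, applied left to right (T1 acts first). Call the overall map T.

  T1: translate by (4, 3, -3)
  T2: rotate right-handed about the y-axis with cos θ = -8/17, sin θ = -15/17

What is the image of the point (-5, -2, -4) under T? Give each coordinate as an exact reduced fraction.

T1 translate by (4, 3, -3): (-5, -2, -4) → (-1, 1, -7)
T2 rotate right-handed about the y-axis with cos θ = -8/17, sin θ = -15/17: (-1, 1, -7) → (113/17, 1, 41/17)

T(p) = (113/17, 1, 41/17)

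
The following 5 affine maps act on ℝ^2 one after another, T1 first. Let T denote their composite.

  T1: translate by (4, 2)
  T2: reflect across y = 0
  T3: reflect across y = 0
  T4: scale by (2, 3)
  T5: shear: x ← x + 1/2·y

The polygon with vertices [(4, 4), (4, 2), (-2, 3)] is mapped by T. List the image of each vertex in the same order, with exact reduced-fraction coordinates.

T1 translate by (4, 2): (4, 4) → (8, 6); (4, 2) → (8, 4); (-2, 3) → (2, 5)
T2 reflect across y = 0: (8, 6) → (8, -6); (8, 4) → (8, -4); (2, 5) → (2, -5)
T3 reflect across y = 0: (8, -6) → (8, 6); (8, -4) → (8, 4); (2, -5) → (2, 5)
T4 scale by (2, 3): (8, 6) → (16, 18); (8, 4) → (16, 12); (2, 5) → (4, 15)
T5 shear: x ← x + 1/2·y: (16, 18) → (25, 18); (16, 12) → (22, 12); (4, 15) → (23/2, 15)

image vertices: (25, 18), (22, 12), (23/2, 15)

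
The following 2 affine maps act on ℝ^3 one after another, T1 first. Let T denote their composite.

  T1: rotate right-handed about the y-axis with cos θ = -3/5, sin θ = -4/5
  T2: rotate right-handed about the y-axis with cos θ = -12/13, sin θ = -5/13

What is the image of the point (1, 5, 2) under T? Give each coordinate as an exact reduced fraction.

T1 rotate right-handed about the y-axis with cos θ = -3/5, sin θ = -4/5: (1, 5, 2) → (-11/5, 5, -2/5)
T2 rotate right-handed about the y-axis with cos θ = -12/13, sin θ = -5/13: (-11/5, 5, -2/5) → (142/65, 5, -31/65)

T(p) = (142/65, 5, -31/65)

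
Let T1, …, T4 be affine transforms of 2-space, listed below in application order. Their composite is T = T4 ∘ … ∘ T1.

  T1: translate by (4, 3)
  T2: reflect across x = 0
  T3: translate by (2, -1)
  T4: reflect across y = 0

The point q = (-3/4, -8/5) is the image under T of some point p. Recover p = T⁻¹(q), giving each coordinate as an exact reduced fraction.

T1 = [1 0 4; 0 1 3; 0 0 1]
T2·T1 = [-1 0 -4; 0 1 3; 0 0 1]
T3·…·T1 = [-1 0 -2; 0 1 2; 0 0 1]
T4·…·T1 = [-1 0 -2; 0 -1 -2; 0 0 1]
det M = 1; M⁻¹ = [-1 0 -2; 0 -1 -2; 0 0 1]
M⁻¹ · (-3/4, -8/5)ᵀ = (-5/4, -2/5)ᵀ

p = (-5/4, -2/5)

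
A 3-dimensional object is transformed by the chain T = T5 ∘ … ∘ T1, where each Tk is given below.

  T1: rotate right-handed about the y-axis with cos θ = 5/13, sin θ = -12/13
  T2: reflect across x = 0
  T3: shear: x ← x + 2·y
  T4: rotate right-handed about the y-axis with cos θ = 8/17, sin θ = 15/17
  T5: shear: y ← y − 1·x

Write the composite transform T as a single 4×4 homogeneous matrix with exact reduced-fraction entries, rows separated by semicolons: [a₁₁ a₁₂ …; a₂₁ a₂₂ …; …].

T = [140/221 16/17 171/221 0; -140/221 1/17 -171/221 0; 171/221 -30/17 -140/221 0; 0 0 0 1]

T1 = [5/13 0 -12/13 0; 0 1 0 0; 12/13 0 5/13 0; 0 0 0 1]
T2·T1 = [-5/13 0 12/13 0; 0 1 0 0; 12/13 0 5/13 0; 0 0 0 1]
T3·…·T1 = [-5/13 2 12/13 0; 0 1 0 0; 12/13 0 5/13 0; 0 0 0 1]
T4·…·T1 = [140/221 16/17 171/221 0; 0 1 0 0; 171/221 -30/17 -140/221 0; 0 0 0 1]
T5·…·T1 = [140/221 16/17 171/221 0; -140/221 1/17 -171/221 0; 171/221 -30/17 -140/221 0; 0 0 0 1]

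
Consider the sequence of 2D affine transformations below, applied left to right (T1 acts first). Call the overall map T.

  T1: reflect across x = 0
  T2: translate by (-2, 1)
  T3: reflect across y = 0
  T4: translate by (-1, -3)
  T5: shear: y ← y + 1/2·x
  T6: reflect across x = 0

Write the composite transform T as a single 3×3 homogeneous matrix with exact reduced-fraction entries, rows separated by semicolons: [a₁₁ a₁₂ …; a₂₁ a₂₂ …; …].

T = [1 0 3; -1/2 -1 -11/2; 0 0 1]

T1 = [-1 0 0; 0 1 0; 0 0 1]
T2·T1 = [-1 0 -2; 0 1 1; 0 0 1]
T3·…·T1 = [-1 0 -2; 0 -1 -1; 0 0 1]
T4·…·T1 = [-1 0 -3; 0 -1 -4; 0 0 1]
T5·…·T1 = [-1 0 -3; -1/2 -1 -11/2; 0 0 1]
T6·…·T1 = [1 0 3; -1/2 -1 -11/2; 0 0 1]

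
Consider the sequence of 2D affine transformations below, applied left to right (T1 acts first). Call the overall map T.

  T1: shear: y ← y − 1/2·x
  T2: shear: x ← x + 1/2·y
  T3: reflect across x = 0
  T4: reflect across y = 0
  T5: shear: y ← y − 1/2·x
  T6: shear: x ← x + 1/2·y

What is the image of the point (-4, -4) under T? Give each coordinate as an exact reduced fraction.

T1 shear: y ← y − 1/2·x: (-4, -4) → (-4, -2)
T2 shear: x ← x + 1/2·y: (-4, -2) → (-5, -2)
T3 reflect across x = 0: (-5, -2) → (5, -2)
T4 reflect across y = 0: (5, -2) → (5, 2)
T5 shear: y ← y − 1/2·x: (5, 2) → (5, -1/2)
T6 shear: x ← x + 1/2·y: (5, -1/2) → (19/4, -1/2)

T(p) = (19/4, -1/2)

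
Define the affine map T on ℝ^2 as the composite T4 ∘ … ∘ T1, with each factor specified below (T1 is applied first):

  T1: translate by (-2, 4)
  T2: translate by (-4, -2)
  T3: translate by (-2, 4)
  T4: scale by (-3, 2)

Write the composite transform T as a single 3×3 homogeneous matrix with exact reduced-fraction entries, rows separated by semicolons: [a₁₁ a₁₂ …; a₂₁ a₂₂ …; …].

T = [-3 0 24; 0 2 12; 0 0 1]

T1 = [1 0 -2; 0 1 4; 0 0 1]
T2·T1 = [1 0 -6; 0 1 2; 0 0 1]
T3·…·T1 = [1 0 -8; 0 1 6; 0 0 1]
T4·…·T1 = [-3 0 24; 0 2 12; 0 0 1]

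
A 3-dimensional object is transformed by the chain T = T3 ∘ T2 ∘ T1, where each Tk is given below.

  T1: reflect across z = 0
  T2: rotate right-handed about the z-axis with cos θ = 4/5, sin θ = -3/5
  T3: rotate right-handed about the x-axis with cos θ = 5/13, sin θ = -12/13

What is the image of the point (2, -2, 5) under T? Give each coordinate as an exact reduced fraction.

T1 reflect across z = 0: (2, -2, 5) → (2, -2, -5)
T2 rotate right-handed about the z-axis with cos θ = 4/5, sin θ = -3/5: (2, -2, -5) → (2/5, -14/5, -5)
T3 rotate right-handed about the x-axis with cos θ = 5/13, sin θ = -12/13: (2/5, -14/5, -5) → (2/5, -74/13, 43/65)

T(p) = (2/5, -74/13, 43/65)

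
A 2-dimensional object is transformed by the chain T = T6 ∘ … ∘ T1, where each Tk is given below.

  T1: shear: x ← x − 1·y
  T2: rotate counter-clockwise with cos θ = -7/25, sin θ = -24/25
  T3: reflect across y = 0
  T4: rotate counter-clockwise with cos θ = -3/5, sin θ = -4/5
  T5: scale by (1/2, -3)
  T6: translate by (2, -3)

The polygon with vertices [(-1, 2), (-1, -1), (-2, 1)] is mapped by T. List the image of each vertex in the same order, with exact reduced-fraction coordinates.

T1 shear: x ← x − 1·y: (-1, 2) → (-3, 2); (-1, -1) → (0, -1); (-2, 1) → (-3, 1)
T2 rotate counter-clockwise with cos θ = -7/25, sin θ = -24/25: (-3, 2) → (69/25, 58/25); (0, -1) → (-24/25, 7/25); (-3, 1) → (9/5, 13/5)
T3 reflect across y = 0: (69/25, 58/25) → (69/25, -58/25); (-24/25, 7/25) → (-24/25, -7/25); (9/5, 13/5) → (9/5, -13/5)
T4 rotate counter-clockwise with cos θ = -3/5, sin θ = -4/5: (69/25, -58/25) → (-439/125, -102/125); (-24/25, -7/25) → (44/125, 117/125); (9/5, -13/5) → (-79/25, 3/25)
T5 scale by (1/2, -3): (-439/125, -102/125) → (-439/250, 306/125); (44/125, 117/125) → (22/125, -351/125); (-79/25, 3/25) → (-79/50, -9/25)
T6 translate by (2, -3): (-439/250, 306/125) → (61/250, -69/125); (22/125, -351/125) → (272/125, -726/125); (-79/50, -9/25) → (21/50, -84/25)

image vertices: (61/250, -69/125), (272/125, -726/125), (21/50, -84/25)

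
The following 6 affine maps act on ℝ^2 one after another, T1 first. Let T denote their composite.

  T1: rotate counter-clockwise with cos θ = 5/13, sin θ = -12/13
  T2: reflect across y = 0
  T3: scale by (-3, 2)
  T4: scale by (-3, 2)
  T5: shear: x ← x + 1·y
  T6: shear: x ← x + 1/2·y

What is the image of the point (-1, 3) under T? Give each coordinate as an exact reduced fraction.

T(p) = (9, -108/13)

T1 rotate counter-clockwise with cos θ = 5/13, sin θ = -12/13: (-1, 3) → (31/13, 27/13)
T2 reflect across y = 0: (31/13, 27/13) → (31/13, -27/13)
T3 scale by (-3, 2): (31/13, -27/13) → (-93/13, -54/13)
T4 scale by (-3, 2): (-93/13, -54/13) → (279/13, -108/13)
T5 shear: x ← x + 1·y: (279/13, -108/13) → (171/13, -108/13)
T6 shear: x ← x + 1/2·y: (171/13, -108/13) → (9, -108/13)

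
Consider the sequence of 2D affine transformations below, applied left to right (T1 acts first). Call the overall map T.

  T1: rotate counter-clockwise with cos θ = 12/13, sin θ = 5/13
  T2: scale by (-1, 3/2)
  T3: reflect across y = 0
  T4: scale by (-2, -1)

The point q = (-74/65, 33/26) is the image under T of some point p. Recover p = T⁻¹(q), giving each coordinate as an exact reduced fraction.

T1 = [12/13 -5/13 0; 5/13 12/13 0; 0 0 1]
T2·T1 = [-12/13 5/13 0; 15/26 18/13 0; 0 0 1]
T3·…·T1 = [-12/13 5/13 0; -15/26 -18/13 0; 0 0 1]
T4·…·T1 = [24/13 -10/13 0; 15/26 18/13 0; 0 0 1]
det M = 3; M⁻¹ = [6/13 10/39 0; -5/26 8/13 0; 0 0 1]
M⁻¹ · (-74/65, 33/26)ᵀ = (-1/5, 1)ᵀ

p = (-1/5, 1)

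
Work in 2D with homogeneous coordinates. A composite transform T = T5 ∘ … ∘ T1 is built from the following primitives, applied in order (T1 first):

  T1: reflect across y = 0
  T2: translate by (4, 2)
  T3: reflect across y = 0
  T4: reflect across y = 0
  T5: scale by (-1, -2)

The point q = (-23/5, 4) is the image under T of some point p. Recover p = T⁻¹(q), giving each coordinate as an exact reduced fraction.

T1 = [1 0 0; 0 -1 0; 0 0 1]
T2·T1 = [1 0 4; 0 -1 2; 0 0 1]
T3·…·T1 = [1 0 4; 0 1 -2; 0 0 1]
T4·…·T1 = [1 0 4; 0 -1 2; 0 0 1]
T5·…·T1 = [-1 0 -4; 0 2 -4; 0 0 1]
det M = -2; M⁻¹ = [-1 0 -4; 0 1/2 2; 0 0 1]
M⁻¹ · (-23/5, 4)ᵀ = (3/5, 4)ᵀ

p = (3/5, 4)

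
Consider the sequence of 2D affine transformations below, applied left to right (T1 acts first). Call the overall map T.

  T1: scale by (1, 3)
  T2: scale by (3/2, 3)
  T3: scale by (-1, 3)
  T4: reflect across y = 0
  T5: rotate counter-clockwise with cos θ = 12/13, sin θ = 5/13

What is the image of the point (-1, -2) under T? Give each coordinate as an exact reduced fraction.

T(p) = (-252/13, 1311/26)

T1 scale by (1, 3): (-1, -2) → (-1, -6)
T2 scale by (3/2, 3): (-1, -6) → (-3/2, -18)
T3 scale by (-1, 3): (-3/2, -18) → (3/2, -54)
T4 reflect across y = 0: (3/2, -54) → (3/2, 54)
T5 rotate counter-clockwise with cos θ = 12/13, sin θ = 5/13: (3/2, 54) → (-252/13, 1311/26)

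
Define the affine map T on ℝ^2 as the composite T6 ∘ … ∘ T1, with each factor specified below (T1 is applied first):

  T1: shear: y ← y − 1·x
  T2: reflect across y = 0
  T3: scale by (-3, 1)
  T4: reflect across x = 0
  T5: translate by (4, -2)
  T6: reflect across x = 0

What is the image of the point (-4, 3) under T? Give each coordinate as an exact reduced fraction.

T(p) = (8, -9)

T1 shear: y ← y − 1·x: (-4, 3) → (-4, 7)
T2 reflect across y = 0: (-4, 7) → (-4, -7)
T3 scale by (-3, 1): (-4, -7) → (12, -7)
T4 reflect across x = 0: (12, -7) → (-12, -7)
T5 translate by (4, -2): (-12, -7) → (-8, -9)
T6 reflect across x = 0: (-8, -9) → (8, -9)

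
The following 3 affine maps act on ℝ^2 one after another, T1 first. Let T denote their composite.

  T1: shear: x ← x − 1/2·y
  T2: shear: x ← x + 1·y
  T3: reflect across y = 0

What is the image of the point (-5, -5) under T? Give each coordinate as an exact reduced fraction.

T(p) = (-15/2, 5)

T1 shear: x ← x − 1/2·y: (-5, -5) → (-5/2, -5)
T2 shear: x ← x + 1·y: (-5/2, -5) → (-15/2, -5)
T3 reflect across y = 0: (-15/2, -5) → (-15/2, 5)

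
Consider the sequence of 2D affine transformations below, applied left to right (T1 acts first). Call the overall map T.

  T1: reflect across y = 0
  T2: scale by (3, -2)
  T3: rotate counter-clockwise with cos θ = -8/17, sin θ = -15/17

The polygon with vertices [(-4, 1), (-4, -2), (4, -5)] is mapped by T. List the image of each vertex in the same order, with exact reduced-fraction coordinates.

T1 reflect across y = 0: (-4, 1) → (-4, -1); (-4, -2) → (-4, 2); (4, -5) → (4, 5)
T2 scale by (3, -2): (-4, -1) → (-12, 2); (-4, 2) → (-12, -4); (4, 5) → (12, -10)
T3 rotate counter-clockwise with cos θ = -8/17, sin θ = -15/17: (-12, 2) → (126/17, 164/17); (-12, -4) → (36/17, 212/17); (12, -10) → (-246/17, -100/17)

image vertices: (126/17, 164/17), (36/17, 212/17), (-246/17, -100/17)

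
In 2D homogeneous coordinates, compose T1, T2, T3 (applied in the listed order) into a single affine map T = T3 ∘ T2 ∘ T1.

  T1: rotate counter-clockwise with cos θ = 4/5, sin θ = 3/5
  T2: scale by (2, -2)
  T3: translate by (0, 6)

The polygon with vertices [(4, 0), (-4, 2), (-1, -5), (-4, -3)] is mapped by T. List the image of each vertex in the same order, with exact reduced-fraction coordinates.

T1 rotate counter-clockwise with cos θ = 4/5, sin θ = 3/5: (4, 0) → (16/5, 12/5); (-4, 2) → (-22/5, -4/5); (-1, -5) → (11/5, -23/5); (-4, -3) → (-7/5, -24/5)
T2 scale by (2, -2): (16/5, 12/5) → (32/5, -24/5); (-22/5, -4/5) → (-44/5, 8/5); (11/5, -23/5) → (22/5, 46/5); (-7/5, -24/5) → (-14/5, 48/5)
T3 translate by (0, 6): (32/5, -24/5) → (32/5, 6/5); (-44/5, 8/5) → (-44/5, 38/5); (22/5, 46/5) → (22/5, 76/5); (-14/5, 48/5) → (-14/5, 78/5)

image vertices: (32/5, 6/5), (-44/5, 38/5), (22/5, 76/5), (-14/5, 78/5)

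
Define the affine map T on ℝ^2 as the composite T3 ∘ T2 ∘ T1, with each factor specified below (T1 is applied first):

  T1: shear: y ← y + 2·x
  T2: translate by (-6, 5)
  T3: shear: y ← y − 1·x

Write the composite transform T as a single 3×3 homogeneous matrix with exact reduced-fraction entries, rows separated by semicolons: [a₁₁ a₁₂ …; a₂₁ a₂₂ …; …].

T = [1 0 -6; 1 1 11; 0 0 1]

T1 = [1 0 0; 2 1 0; 0 0 1]
T2·T1 = [1 0 -6; 2 1 5; 0 0 1]
T3·…·T1 = [1 0 -6; 1 1 11; 0 0 1]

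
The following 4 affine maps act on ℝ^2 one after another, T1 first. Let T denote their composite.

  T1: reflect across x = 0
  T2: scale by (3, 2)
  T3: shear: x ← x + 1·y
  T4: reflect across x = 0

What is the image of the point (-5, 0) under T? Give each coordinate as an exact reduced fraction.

T(p) = (-15, 0)

T1 reflect across x = 0: (-5, 0) → (5, 0)
T2 scale by (3, 2): (5, 0) → (15, 0)
T3 shear: x ← x + 1·y: (15, 0) → (15, 0)
T4 reflect across x = 0: (15, 0) → (-15, 0)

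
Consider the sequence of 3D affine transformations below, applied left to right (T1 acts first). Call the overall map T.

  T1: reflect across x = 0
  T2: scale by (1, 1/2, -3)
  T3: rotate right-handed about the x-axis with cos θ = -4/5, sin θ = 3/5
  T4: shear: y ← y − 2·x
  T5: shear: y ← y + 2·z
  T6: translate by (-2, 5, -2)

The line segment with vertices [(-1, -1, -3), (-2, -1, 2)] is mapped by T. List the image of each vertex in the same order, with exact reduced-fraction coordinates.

image vertices: (-1, -17, -19/2), (0, 14, 5/2)

T1 reflect across x = 0: (-1, -1, -3) → (1, -1, -3); (-2, -1, 2) → (2, -1, 2)
T2 scale by (1, 1/2, -3): (1, -1, -3) → (1, -1/2, 9); (2, -1, 2) → (2, -1/2, -6)
T3 rotate right-handed about the x-axis with cos θ = -4/5, sin θ = 3/5: (1, -1/2, 9) → (1, -5, -15/2); (2, -1/2, -6) → (2, 4, 9/2)
T4 shear: y ← y − 2·x: (1, -5, -15/2) → (1, -7, -15/2); (2, 4, 9/2) → (2, 0, 9/2)
T5 shear: y ← y + 2·z: (1, -7, -15/2) → (1, -22, -15/2); (2, 0, 9/2) → (2, 9, 9/2)
T6 translate by (-2, 5, -2): (1, -22, -15/2) → (-1, -17, -19/2); (2, 9, 9/2) → (0, 14, 5/2)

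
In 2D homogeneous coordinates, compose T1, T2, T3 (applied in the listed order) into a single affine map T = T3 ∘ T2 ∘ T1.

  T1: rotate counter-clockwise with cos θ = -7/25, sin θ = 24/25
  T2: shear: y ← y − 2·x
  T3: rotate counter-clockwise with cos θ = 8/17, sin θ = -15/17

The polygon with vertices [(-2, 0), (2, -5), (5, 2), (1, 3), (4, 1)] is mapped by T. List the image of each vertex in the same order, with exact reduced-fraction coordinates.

T1 rotate counter-clockwise with cos θ = -7/25, sin θ = 24/25: (-2, 0) → (14/25, -48/25); (2, -5) → (106/25, 83/25); (5, 2) → (-83/25, 106/25); (1, 3) → (-79/25, 3/25); (4, 1) → (-52/25, 89/25)
T2 shear: y ← y − 2·x: (14/25, -48/25) → (14/25, -76/25); (106/25, 83/25) → (106/25, -129/25); (-83/25, 106/25) → (-83/25, 272/25); (-79/25, 3/25) → (-79/25, 161/25); (-52/25, 89/25) → (-52/25, 193/25)
T3 rotate counter-clockwise with cos θ = 8/17, sin θ = -15/17: (14/25, -76/25) → (-1028/425, -818/425); (106/25, -129/25) → (-1087/425, -2622/425); (-83/25, 272/25) → (3416/425, 3421/425); (-79/25, 161/25) → (1783/425, 2473/425); (-52/25, 193/25) → (2479/425, 2324/425)

image vertices: (-1028/425, -818/425), (-1087/425, -2622/425), (3416/425, 3421/425), (1783/425, 2473/425), (2479/425, 2324/425)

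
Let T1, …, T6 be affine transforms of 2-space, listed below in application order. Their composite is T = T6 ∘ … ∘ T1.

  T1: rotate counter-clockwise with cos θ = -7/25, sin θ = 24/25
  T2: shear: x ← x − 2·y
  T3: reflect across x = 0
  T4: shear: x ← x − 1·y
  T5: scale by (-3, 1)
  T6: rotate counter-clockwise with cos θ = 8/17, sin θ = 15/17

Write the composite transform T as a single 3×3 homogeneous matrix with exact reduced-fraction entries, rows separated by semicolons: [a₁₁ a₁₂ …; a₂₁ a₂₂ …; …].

T1 = [-7/25 -24/25 0; 24/25 -7/25 0; 0 0 1]
T2·T1 = [-11/5 -2/5 0; 24/25 -7/25 0; 0 0 1]
T3·…·T1 = [11/5 2/5 0; 24/25 -7/25 0; 0 0 1]
T4·…·T1 = [31/25 17/25 0; 24/25 -7/25 0; 0 0 1]
T5·…·T1 = [-93/25 -51/25 0; 24/25 -7/25 0; 0 0 1]
T6·…·T1 = [-1104/425 -303/425 0; -1203/425 -821/425 0; 0 0 1]

T = [-1104/425 -303/425 0; -1203/425 -821/425 0; 0 0 1]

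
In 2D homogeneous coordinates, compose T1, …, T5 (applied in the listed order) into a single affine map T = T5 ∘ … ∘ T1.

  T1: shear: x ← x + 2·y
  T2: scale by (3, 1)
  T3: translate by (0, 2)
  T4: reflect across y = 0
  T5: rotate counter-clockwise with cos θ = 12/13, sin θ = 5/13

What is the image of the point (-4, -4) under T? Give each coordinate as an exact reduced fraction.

T1 shear: x ← x + 2·y: (-4, -4) → (-12, -4)
T2 scale by (3, 1): (-12, -4) → (-36, -4)
T3 translate by (0, 2): (-36, -4) → (-36, -2)
T4 reflect across y = 0: (-36, -2) → (-36, 2)
T5 rotate counter-clockwise with cos θ = 12/13, sin θ = 5/13: (-36, 2) → (-34, -12)

T(p) = (-34, -12)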